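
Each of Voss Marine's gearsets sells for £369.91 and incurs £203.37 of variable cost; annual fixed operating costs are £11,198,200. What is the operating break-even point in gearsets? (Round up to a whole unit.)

Contribution margin per unit = £369.91 − £203.37 = £166.54.
Break-even Q = £11,198,200 / £166.54 = 67,240.30 → 67,241 gearsets.

67,241 gearsets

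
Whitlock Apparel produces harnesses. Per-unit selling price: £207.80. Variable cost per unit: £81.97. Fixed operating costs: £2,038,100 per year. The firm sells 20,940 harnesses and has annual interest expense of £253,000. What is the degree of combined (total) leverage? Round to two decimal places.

7.66

Total contribution margin = 20,940 × £125.83 = £2,634,880.20.
Subtracting fixed costs: EBIT = £2,634,880.20 − £2,038,100 = £596,780.20. Interest = £253,000.00.
DOL = £2,634,880.20 ÷ £596,780.20 = 4.4152; DFL = £596,780.20 ÷ £343,780.20 = 1.7359.
DCL = DOL × DFL = 4.4152 × 1.7359 = 7.6643.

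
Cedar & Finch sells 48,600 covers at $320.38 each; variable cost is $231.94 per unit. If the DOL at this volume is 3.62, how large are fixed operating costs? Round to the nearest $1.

$3,110,840

Contribution at this volume is 48,600 × $88.44 = $4,298,184.00.
Since DOL = CM ÷ EBIT, EBIT = $4,298,184.00 ÷ 3.62 = $1,187,343.65.
Fixed costs = CM − EBIT = $4,298,184.00 − $1,187,343.65 = $3,110,840.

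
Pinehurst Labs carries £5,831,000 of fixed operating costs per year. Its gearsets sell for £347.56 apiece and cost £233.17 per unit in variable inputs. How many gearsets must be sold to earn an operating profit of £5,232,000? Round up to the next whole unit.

96,713 gearsets

Each unit contributes £347.56 − £233.17 = £114.39.
Need Q such that Q × £114.39 − £5,831,000 = £5,232,000, i.e. Q = £11,063,000 / £114.39 = 96,713.00 → 96,713.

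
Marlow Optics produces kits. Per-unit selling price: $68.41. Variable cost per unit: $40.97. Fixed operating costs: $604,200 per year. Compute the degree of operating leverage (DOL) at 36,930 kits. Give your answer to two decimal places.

Total contribution margin = 36,930 × $27.44 = $1,013,359.20.
EBIT = $1,013,359.20 − $604,200 = $409,159.20.
DOL = contribution ÷ EBIT = $1,013,359.20 ÷ $409,159.20 = 2.4767.

2.48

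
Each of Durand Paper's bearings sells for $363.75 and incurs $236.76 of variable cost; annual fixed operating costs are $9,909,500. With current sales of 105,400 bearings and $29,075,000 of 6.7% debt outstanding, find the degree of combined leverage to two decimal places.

8.76

At 105,400 units, contribution = 105,400 × $126.99 = $13,384,746.00.
Subtracting fixed costs: EBIT = $13,384,746.00 − $9,909,500 = $3,475,246.00. Interest = $1,948,025.00, so EBIT − I = $1,527,221.00.
DCL = contribution ÷ (EBIT − I) = $13,384,746.00 ÷ $1,527,221.00 = 8.7641.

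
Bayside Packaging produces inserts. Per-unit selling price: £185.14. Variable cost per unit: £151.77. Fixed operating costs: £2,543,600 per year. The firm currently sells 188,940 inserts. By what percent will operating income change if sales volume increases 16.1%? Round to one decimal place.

Total contribution margin = 188,940 × £33.37 = £6,304,927.80.
Operating income = contribution − fixed costs = £6,304,927.80 − £2,543,600 = £3,761,327.80.
DOL = contribution ÷ EBIT = £6,304,927.80 ÷ £3,761,327.80 = 1.6763.
Operating income changes by 1.6763 × +16.1% = +27.0%.

+27.0%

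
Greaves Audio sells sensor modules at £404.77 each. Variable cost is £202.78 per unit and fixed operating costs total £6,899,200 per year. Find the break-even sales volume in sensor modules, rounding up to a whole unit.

34,157 sensor modules

Contribution margin per unit = £404.77 − £202.78 = £201.99.
Break-even Q = £6,899,200 / £201.99 = 34,156.15 → 34,157 sensor modules.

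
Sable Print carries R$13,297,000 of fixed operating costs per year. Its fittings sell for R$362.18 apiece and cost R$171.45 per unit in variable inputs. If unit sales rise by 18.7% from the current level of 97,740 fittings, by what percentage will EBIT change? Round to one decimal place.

Contribution at this volume is 97,740 × R$190.73 = R$18,641,950.20.
Operating income = contribution − fixed costs = R$18,641,950.20 − R$13,297,000 = R$5,344,950.20.
Degree of operating leverage = R$18,641,950.20 / R$5,344,950.20 = 3.4878.
Operating income changes by 3.4878 × +18.7% = +65.2%.

+65.2%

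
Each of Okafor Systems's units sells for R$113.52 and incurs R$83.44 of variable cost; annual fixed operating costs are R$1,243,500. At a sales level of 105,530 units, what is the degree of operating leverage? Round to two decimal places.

1.64

Total contribution margin = 105,530 × R$30.08 = R$3,174,342.40.
EBIT = R$3,174,342.40 − R$1,243,500 = R$1,930,842.40.
So DOL = total CM / EBIT = R$3,174,342.40 / R$1,930,842.40 = 1.6440.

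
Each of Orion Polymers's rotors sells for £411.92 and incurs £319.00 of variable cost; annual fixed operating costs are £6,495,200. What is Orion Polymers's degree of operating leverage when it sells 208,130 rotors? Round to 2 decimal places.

At 208,130 units, contribution = 208,130 × £92.92 = £19,339,439.60.
Operating income = contribution − fixed costs = £19,339,439.60 − £6,495,200 = £12,844,239.60.
DOL = contribution ÷ EBIT = £19,339,439.60 ÷ £12,844,239.60 = 1.5057.

1.51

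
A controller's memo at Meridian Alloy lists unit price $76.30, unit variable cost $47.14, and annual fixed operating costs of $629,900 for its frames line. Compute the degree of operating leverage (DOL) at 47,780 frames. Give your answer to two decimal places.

At 47,780 units, contribution = 47,780 × $29.16 = $1,393,264.80.
EBIT = $1,393,264.80 − $629,900 = $763,364.80.
Degree of operating leverage = $1,393,264.80 / $763,364.80 = 1.8252.

1.83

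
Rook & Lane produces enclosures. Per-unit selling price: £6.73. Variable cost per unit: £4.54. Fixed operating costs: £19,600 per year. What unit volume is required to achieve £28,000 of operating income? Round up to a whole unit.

Unit CM = price − variable cost = £6.73 − £4.54 = £2.19.
Required volume = (fixed costs + target profit) ÷ CM = (£19,600 + £28,000) ÷ £2.19 = 21,735.16, so 21,736 enclosures.

21,736 enclosures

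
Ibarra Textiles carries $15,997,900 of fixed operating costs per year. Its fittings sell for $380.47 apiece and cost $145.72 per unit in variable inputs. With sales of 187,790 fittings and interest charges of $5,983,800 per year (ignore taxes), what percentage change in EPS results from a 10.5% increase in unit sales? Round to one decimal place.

At 187,790 units, contribution = 187,790 × $234.75 = $44,083,702.50.
Operating income = contribution − fixed costs = $44,083,702.50 − $15,997,900 = $28,085,802.50.
After interest of $5,983,800.00, pre-tax earnings = $22,102,002.50.
DCL = total CM / (EBIT − I) = $44,083,702.50 / $22,102,002.50 = 1.9946.
EPS therefore changes by 1.9946 × (+10.5%) = +20.9%.

+20.9%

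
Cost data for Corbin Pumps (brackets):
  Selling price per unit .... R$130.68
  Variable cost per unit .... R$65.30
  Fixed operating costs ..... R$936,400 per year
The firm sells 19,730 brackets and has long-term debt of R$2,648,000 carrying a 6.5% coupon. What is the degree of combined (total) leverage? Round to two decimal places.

7.11

Total contribution margin = 19,730 × R$65.38 = R$1,289,947.40.
Subtracting fixed costs: EBIT = R$1,289,947.40 − R$936,400 = R$353,547.40. Interest = R$172,120.00.
DOL = R$1,289,947.40 ÷ R$353,547.40 = 3.6486; DFL = R$353,547.40 ÷ R$181,427.40 = 1.9487.
Combined leverage = 3.6486 × 1.9487 = 7.1100.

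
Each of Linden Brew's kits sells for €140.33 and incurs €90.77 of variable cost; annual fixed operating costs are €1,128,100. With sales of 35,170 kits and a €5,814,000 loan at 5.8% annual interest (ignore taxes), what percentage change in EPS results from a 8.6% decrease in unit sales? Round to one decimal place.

-54.0%

Contribution at this volume is 35,170 × €49.56 = €1,743,025.20.
EBIT = €1,743,025.20 − €1,128,100 = €614,925.20.
After interest of €337,212.00, pre-tax earnings = €277,713.20.
Degree of combined leverage = contribution ÷ (EBIT − I) = €1,743,025.20 ÷ €277,713.20 = 6.2763.
EPS therefore changes by 6.2763 × (-8.6%) = -54.0%.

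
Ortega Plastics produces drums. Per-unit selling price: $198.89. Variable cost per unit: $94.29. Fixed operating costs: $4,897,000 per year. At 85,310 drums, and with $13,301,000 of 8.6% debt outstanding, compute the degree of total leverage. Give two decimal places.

Contribution at this volume is 85,310 × $104.60 = $8,923,426.00.
EBIT = $8,923,426.00 − $4,897,000 = $4,026,426.00. Interest = $1,143,886.00.
DOL = $8,923,426.00 ÷ $4,026,426.00 = 2.2162; DFL = $4,026,426.00 ÷ $2,882,540.00 = 1.3968.
Combined leverage = 2.2162 × 1.3968 = 3.0956.

3.10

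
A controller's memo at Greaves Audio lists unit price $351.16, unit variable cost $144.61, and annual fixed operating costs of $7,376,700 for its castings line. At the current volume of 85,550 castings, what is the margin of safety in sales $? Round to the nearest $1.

Each unit contributes $351.16 − $144.61 = $206.55. Break-even units = $7,376,700 ÷ $206.55 = 35,713.87; break-even revenue = 35,713.87 × $351.16 = $12,541,282.85.
Actual sales revenue = 85,550 × $351.16 = $30,041,738.00.
Margin of safety = $30,041,738.00 − $12,541,282.85 = $17,500,455.

$17,500,455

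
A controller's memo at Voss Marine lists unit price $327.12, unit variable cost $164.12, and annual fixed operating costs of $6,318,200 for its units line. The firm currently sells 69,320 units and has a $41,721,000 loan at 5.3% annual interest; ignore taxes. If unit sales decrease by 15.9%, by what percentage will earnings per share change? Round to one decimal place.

Contribution at this volume is 69,320 × $163.00 = $11,299,160.00.
Operating income = contribution − fixed costs = $11,299,160.00 − $6,318,200 = $4,980,960.00.
Interest = $2,211,213.00, so EBIT − I = $2,769,747.00.
Degree of combined leverage = contribution ÷ (EBIT − I) = $11,299,160.00 ÷ $2,769,747.00 = 4.0795.
%ΔEPS = DCL × %ΔSales = 4.0795 × -15.9% = -64.9%.

-64.9%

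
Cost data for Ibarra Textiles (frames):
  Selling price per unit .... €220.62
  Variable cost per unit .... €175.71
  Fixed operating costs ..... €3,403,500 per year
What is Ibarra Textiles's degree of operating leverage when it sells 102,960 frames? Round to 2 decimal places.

Total contribution margin = 102,960 × €44.91 = €4,623,933.60.
EBIT = €4,623,933.60 − €3,403,500 = €1,220,433.60.
DOL = contribution ÷ EBIT = €4,623,933.60 ÷ €1,220,433.60 = 3.7888.

3.79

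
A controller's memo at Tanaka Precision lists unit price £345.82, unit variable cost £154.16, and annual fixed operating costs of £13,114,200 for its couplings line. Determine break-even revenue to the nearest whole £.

CM per unit = £345.82 − £154.16 = £191.66; CM ratio = £191.66 / £345.82 = 0.5542.
Break-even revenue = fixed costs × price ÷ CM = £13,114,200 × £345.82 ÷ £191.66 = £23,662,489.

£23,662,489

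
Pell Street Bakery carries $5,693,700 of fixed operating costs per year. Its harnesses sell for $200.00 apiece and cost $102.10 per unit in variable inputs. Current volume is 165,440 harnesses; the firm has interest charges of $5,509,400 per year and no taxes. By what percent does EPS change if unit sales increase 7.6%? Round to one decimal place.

+24.7%

Total contribution margin = 165,440 × $97.90 = $16,196,576.00.
Subtracting fixed costs: EBIT = $16,196,576.00 − $5,693,700 = $10,502,876.00.
After interest of $5,509,400.00, pre-tax earnings = $4,993,476.00.
Degree of combined leverage = contribution ÷ (EBIT − I) = $16,196,576.00 ÷ $4,993,476.00 = 3.2435.
EPS therefore changes by 3.2435 × (+7.6%) = +24.7%.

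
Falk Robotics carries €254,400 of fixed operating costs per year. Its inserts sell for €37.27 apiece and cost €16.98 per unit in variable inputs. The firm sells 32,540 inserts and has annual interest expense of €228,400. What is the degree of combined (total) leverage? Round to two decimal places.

At 32,540 units, contribution = 32,540 × €20.29 = €660,236.60.
Operating income = contribution − fixed costs = €660,236.60 − €254,400 = €405,836.60. Interest = €228,400.00.
DOL = €660,236.60 ÷ €405,836.60 = 1.6269; DFL = €405,836.60 ÷ €177,436.60 = 2.2872.
DCL = DOL × DFL = 1.6269 × 2.2872 = 3.7210.

3.72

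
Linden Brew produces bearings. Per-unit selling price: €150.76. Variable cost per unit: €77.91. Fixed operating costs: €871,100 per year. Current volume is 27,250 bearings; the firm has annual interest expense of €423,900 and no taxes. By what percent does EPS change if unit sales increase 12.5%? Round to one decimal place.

+36.0%

At 27,250 units, contribution = 27,250 × €72.85 = €1,985,162.50.
EBIT = €1,985,162.50 − €871,100 = €1,114,062.50.
After interest of €423,900.00, pre-tax earnings = €690,162.50.
Degree of combined leverage = contribution ÷ (EBIT − I) = €1,985,162.50 ÷ €690,162.50 = 2.8764.
EPS therefore changes by 2.8764 × (+12.5%) = +36.0%.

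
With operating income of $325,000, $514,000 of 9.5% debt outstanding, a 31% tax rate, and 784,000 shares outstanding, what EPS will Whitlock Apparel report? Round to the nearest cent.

$0.24

Interest = $48,830.00, so EBT = $325,000 − $48,830.00 = $276,170.00.
After tax at 31%: net income = $276,170.00 × 0.69 = $190,557.30.
EPS = $190,557.30 ÷ 784,000 = $0.24.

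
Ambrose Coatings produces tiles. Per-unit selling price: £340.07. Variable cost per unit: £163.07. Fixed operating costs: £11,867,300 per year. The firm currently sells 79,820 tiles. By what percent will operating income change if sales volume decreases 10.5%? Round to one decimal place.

At 79,820 units, contribution = 79,820 × £177.00 = £14,128,140.00.
Operating income = contribution − fixed costs = £14,128,140.00 − £11,867,300 = £2,260,840.00.
Degree of operating leverage = £14,128,140.00 / £2,260,840.00 = 6.2491.
So EBIT moves 6.2491 × (-10.5%) = -65.6%.

-65.6%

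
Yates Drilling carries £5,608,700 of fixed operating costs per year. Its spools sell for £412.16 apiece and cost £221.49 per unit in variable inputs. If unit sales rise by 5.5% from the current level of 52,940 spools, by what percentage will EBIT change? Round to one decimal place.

+12.4%

At 52,940 units, contribution = 52,940 × £190.67 = £10,094,069.80.
Operating income = contribution − fixed costs = £10,094,069.80 − £5,608,700 = £4,485,369.80.
Degree of operating leverage = £10,094,069.80 / £4,485,369.80 = 2.2504.
%ΔEBIT = DOL × %ΔSales = 2.2504 × +5.5% = +12.4%.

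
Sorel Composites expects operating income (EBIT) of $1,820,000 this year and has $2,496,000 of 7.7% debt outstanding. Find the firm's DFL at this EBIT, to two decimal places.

Annual interest charges come to $192,192.00.
DFL = EBIT ÷ (EBIT − I) = $1,820,000 ÷ ($1,820,000 − $192,192.00) = $1,820,000 ÷ $1,627,808.00 = 1.1181.

1.12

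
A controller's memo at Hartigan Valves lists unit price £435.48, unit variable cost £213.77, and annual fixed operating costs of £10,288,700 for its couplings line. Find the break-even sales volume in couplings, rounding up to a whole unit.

Each unit contributes £435.48 − £213.77 = £221.71.
Break-even Q = £10,288,700 / £221.71 = 46,406.12 → 46,407 couplings.

46,407 couplings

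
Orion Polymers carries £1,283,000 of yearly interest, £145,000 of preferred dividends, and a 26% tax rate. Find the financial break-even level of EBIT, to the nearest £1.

£1,478,946

Grossing the preferred dividend up to pre-tax terms: £145,000 / (1 − 0.26) = £195,945.95.
Financial break-even EBIT = interest + D_p ÷ (1 − t) = £1,283,000 + £195,945.95 = £1,478,945.95.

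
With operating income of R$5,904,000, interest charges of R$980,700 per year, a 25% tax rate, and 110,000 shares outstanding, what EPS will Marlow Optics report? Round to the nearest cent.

Interest = R$980,700.00, so EBT = R$5,904,000 − R$980,700.00 = R$4,923,300.00.
Net income = R$4,923,300.00 × (1 − 0.25) = R$3,692,475.00.
Per share: R$3,692,475.00 / 110,000 shares = R$33.57.

R$33.57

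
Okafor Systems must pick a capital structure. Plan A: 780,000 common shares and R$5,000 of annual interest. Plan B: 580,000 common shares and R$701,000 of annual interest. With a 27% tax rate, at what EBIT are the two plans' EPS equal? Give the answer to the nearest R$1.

R$2,719,400

At indifference, (EBIT − 5,000)(1 − t)/780,000 = (EBIT − 701,000)(1 − t)/580,000.
Cancelling (1 − t) and cross-multiplying: 580,000·(EBIT − 5,000) = 780,000·(EBIT − 701,000).
Solving, EBIT = (701,000·780,000 − 5,000·580,000) / (780,000 − 580,000) = 543,880,000,000 / 200,000 = 2,719,400.00.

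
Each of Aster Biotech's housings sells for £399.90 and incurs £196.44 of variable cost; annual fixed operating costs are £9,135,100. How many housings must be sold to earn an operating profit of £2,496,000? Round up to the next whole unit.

Unit CM = price − variable cost = £399.90 − £196.44 = £203.46.
Units = (FC + target) / CM = (£9,135,100 + £2,496,000) / £203.46 = 57,166.52, so 57,167 housings.

57,167 housings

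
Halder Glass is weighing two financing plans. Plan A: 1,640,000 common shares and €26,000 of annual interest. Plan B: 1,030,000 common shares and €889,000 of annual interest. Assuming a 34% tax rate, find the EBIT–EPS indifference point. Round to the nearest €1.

At indifference, (EBIT − 26,000)(1 − t)/1,640,000 = (EBIT − 889,000)(1 − t)/1,030,000.
Cancelling (1 − t) and cross-multiplying: 1,030,000·(EBIT − 26,000) = 1,640,000·(EBIT − 889,000).
Solving, EBIT = (889,000·1,640,000 − 26,000·1,030,000) / (1,640,000 − 1,030,000) = 1,431,180,000,000 / 610,000 = 2,346,196.72.

€2,346,197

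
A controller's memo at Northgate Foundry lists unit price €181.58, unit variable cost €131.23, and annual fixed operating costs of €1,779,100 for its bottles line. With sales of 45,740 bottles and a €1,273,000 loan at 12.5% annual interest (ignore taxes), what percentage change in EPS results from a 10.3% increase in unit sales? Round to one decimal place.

At 45,740 units, contribution = 45,740 × €50.35 = €2,303,009.00.
Operating income = contribution − fixed costs = €2,303,009.00 − €1,779,100 = €523,909.00.
After interest of €159,125.00, pre-tax earnings = €364,784.00.
DCL = total CM / (EBIT − I) = €2,303,009.00 / €364,784.00 = 6.3133.
%ΔEPS = DCL × %ΔSales = 6.3133 × +10.3% = +65.0%.

+65.0%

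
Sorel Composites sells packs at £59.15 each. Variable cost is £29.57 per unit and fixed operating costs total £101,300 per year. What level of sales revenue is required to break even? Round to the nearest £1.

£202,566

CM per unit = £59.15 − £29.57 = £29.58; CM ratio = £29.58 / £59.15 = 0.5001.
Break-even sales = FC ÷ CM ratio = £101,300 × £59.15 / £29.58 = £202,566.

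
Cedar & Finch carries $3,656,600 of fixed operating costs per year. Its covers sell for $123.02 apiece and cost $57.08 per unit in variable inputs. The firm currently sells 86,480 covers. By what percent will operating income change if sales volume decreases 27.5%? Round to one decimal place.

At 86,480 units, contribution = 86,480 × $65.94 = $5,702,491.20.
Operating income = contribution − fixed costs = $5,702,491.20 − $3,656,600 = $2,045,891.20.
So DOL = total CM / EBIT = $5,702,491.20 / $2,045,891.20 = 2.7873.
%ΔEBIT = DOL × %ΔSales = 2.7873 × -27.5% = -76.7%.

-76.7%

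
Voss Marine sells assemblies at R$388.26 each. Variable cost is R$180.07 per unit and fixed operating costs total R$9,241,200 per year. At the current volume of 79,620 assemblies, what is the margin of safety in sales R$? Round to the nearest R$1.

R$13,679,060

Contribution margin per unit = R$388.26 − R$180.07 = R$208.19. Break-even units = R$9,241,200 ÷ R$208.19 = 44,388.30; break-even revenue = 44,388.30 × R$388.26 = R$17,234,201.03.
Current sales = 79,620 × R$388.26 = R$30,913,261.20.
Margin of safety = R$30,913,261.20 − R$17,234,201.03 = R$13,679,060.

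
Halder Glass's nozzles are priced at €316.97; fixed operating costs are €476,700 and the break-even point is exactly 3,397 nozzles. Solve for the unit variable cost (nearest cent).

€176.64

Contribution per unit must be FC / Q = €476,700 / 3,397 = €140.3297.
Variable cost per unit = €316.97 − €140.3297 = €176.64.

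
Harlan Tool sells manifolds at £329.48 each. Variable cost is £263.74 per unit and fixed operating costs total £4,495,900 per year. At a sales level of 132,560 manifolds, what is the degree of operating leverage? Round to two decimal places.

Total contribution margin = 132,560 × £65.74 = £8,714,494.40.
Subtracting fixed costs: EBIT = £8,714,494.40 − £4,495,900 = £4,218,594.40.
DOL = contribution ÷ EBIT = £8,714,494.40 ÷ £4,218,594.40 = 2.0657.

2.07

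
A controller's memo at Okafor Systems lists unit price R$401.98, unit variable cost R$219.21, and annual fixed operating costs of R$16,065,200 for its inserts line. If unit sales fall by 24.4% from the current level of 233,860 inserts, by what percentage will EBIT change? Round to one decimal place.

-39.1%

Contribution at this volume is 233,860 × R$182.77 = R$42,742,592.20.
Operating income = contribution − fixed costs = R$42,742,592.20 − R$16,065,200 = R$26,677,392.20.
Degree of operating leverage = R$42,742,592.20 / R$26,677,392.20 = 1.6022.
Operating income changes by 1.6022 × -24.4% = -39.1%.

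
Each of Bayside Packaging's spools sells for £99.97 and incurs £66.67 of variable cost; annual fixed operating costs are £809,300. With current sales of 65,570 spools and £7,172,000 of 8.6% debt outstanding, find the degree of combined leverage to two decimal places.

Total contribution margin = 65,570 × £33.30 = £2,183,481.00.
Operating income = contribution − fixed costs = £2,183,481.00 − £809,300 = £1,374,181.00. Interest = £616,792.00, so EBIT − I = £757,389.00.
DCL = contribution ÷ (EBIT − I) = £2,183,481.00 ÷ £757,389.00 = 2.8829.

2.88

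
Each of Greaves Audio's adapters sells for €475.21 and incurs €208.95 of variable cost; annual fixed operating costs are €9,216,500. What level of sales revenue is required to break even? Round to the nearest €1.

Contribution margin per unit = €475.21 − €208.95 = €266.26, a CM ratio of €266.26 ÷ €475.21 = 0.5603.
Break-even revenue = fixed costs × price ÷ CM = €9,216,500 × €475.21 ÷ €266.26 = €16,449,234.

€16,449,234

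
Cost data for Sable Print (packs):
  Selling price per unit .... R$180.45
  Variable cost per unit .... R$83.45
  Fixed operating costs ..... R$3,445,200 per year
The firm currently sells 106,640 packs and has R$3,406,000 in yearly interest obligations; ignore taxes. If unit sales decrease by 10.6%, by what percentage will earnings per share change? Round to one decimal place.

-31.4%

Contribution at this volume is 106,640 × R$97.00 = R$10,344,080.00.
Subtracting fixed costs: EBIT = R$10,344,080.00 − R$3,445,200 = R$6,898,880.00.
After interest of R$3,406,000.00, pre-tax earnings = R$3,492,880.00.
Degree of combined leverage = contribution ÷ (EBIT − I) = R$10,344,080.00 ÷ R$3,492,880.00 = 2.9615.
%ΔEPS = DCL × %ΔSales = 2.9615 × -10.6% = -31.4%.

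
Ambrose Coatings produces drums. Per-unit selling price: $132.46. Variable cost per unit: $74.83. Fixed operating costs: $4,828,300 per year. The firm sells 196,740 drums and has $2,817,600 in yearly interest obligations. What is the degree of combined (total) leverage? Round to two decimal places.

3.07

At 196,740 units, contribution = 196,740 × $57.63 = $11,338,126.20.
Operating income = contribution − fixed costs = $11,338,126.20 − $4,828,300 = $6,509,826.20. Interest = $2,817,600.00.
DOL = $11,338,126.20 ÷ $6,509,826.20 = 1.7417; DFL = $6,509,826.20 ÷ $3,692,226.20 = 1.7631.
Combined leverage = 1.7417 × 1.7631 = 3.0708.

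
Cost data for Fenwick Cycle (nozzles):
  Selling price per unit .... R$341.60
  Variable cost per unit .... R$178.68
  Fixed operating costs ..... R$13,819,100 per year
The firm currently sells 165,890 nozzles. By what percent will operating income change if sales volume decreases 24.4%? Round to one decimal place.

-49.9%

Contribution at this volume is 165,890 × R$162.92 = R$27,026,798.80.
Operating income = contribution − fixed costs = R$27,026,798.80 − R$13,819,100 = R$13,207,698.80.
DOL = contribution ÷ EBIT = R$27,026,798.80 ÷ R$13,207,698.80 = 2.0463.
%ΔEBIT = DOL × %ΔSales = 2.0463 × -24.4% = -49.9%.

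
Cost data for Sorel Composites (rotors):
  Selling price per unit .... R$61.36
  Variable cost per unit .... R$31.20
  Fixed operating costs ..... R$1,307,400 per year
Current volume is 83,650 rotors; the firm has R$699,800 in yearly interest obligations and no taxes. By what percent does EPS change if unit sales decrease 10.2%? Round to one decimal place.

At 83,650 units, contribution = 83,650 × R$30.16 = R$2,522,884.00.
Operating income = contribution − fixed costs = R$2,522,884.00 − R$1,307,400 = R$1,215,484.00.
Interest = R$699,800.00, so EBIT − I = R$515,684.00.
DCL = total CM / (EBIT − I) = R$2,522,884.00 / R$515,684.00 = 4.8923.
%ΔEPS = DCL × %ΔSales = 4.8923 × -10.2% = -49.9%.

-49.9%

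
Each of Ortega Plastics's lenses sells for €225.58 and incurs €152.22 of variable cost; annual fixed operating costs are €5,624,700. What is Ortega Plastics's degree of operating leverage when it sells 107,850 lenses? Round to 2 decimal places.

At 107,850 units, contribution = 107,850 × €73.36 = €7,911,876.00.
EBIT = €7,911,876.00 − €5,624,700 = €2,287,176.00.
Degree of operating leverage = €7,911,876.00 / €2,287,176.00 = 3.4592.

3.46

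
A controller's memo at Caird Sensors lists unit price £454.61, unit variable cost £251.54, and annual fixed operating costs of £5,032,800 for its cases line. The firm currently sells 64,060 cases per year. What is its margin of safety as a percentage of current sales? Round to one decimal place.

61.3%

Each unit contributes £454.61 − £251.54 = £203.07. Break-even units = £5,032,800 ÷ £203.07 = 24,783.57; break-even revenue = 24,783.57 × £454.61 = £11,266,859.74.
Current sales = 64,060 × £454.61 = £29,122,316.60.
Margin of safety = (£29,122,316.60 − £11,266,859.74) ÷ £29,122,316.60 = 61.3%.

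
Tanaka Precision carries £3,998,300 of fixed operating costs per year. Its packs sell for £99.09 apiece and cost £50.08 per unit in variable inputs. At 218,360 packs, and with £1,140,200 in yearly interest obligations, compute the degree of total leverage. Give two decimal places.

Contribution at this volume is 218,360 × £49.01 = £10,701,823.60.
Operating income = contribution − fixed costs = £10,701,823.60 − £3,998,300 = £6,703,523.60. Interest = £1,140,200.00, so EBIT − I = £5,563,323.60.
DCL = contribution ÷ (EBIT − I) = £10,701,823.60 ÷ £5,563,323.60 = 1.9236.

1.92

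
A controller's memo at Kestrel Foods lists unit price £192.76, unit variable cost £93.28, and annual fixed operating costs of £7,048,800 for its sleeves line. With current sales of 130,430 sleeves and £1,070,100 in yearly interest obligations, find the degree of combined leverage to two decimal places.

At 130,430 units, contribution = 130,430 × £99.48 = £12,975,176.40.
Operating income = contribution − fixed costs = £12,975,176.40 − £7,048,800 = £5,926,376.40. Interest = £1,070,100.00.
DOL = £12,975,176.40 ÷ £5,926,376.40 = 2.1894; DFL = £5,926,376.40 ÷ £4,856,276.40 = 1.2204.
DCL = DOL × DFL = 2.1894 × 1.2204 = 2.6719.

2.67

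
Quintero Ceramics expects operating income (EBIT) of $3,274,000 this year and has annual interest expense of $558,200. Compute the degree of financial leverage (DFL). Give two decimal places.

1.21

Interest = $558,200.00.
DFL = EBIT ÷ (EBIT − I) = $3,274,000 ÷ ($3,274,000 − $558,200.00) = $3,274,000 ÷ $2,715,800.00 = 1.2055.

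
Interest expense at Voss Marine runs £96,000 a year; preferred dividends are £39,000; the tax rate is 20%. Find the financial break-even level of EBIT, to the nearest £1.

Grossing the preferred dividend up to pre-tax terms: £39,000 / (1 − 0.20) = £48,750.00.
EPS = 0 when EBIT covers interest plus the pre-tax preferred burden: £96,000 + £48,750.00 = £144,750.00.

£144,750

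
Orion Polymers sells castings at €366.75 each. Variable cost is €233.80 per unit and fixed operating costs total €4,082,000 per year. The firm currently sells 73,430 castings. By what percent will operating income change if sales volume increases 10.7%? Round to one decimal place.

+18.4%

Contribution at this volume is 73,430 × €132.95 = €9,762,518.50.
EBIT = €9,762,518.50 − €4,082,000 = €5,680,518.50.
So DOL = total CM / EBIT = €9,762,518.50 / €5,680,518.50 = 1.7186.
So EBIT moves 1.7186 × (+10.7%) = +18.4%.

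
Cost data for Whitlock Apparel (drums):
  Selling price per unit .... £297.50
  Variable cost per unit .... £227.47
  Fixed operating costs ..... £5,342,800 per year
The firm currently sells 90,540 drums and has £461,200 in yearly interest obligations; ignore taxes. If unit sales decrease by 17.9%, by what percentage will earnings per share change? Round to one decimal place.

-211.5%

Total contribution margin = 90,540 × £70.03 = £6,340,516.20.
Operating income = contribution − fixed costs = £6,340,516.20 − £5,342,800 = £997,716.20.
Interest = £461,200.00, so EBIT − I = £536,516.20.
DCL = total CM / (EBIT − I) = £6,340,516.20 / £536,516.20 = 11.8179.
EPS therefore changes by 11.8179 × (-17.9%) = -211.5%.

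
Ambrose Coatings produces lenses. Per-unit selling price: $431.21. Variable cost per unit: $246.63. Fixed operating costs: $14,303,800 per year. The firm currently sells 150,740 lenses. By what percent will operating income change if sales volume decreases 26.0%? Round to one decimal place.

Total contribution margin = 150,740 × $184.58 = $27,823,589.20.
Subtracting fixed costs: EBIT = $27,823,589.20 − $14,303,800 = $13,519,789.20.
Degree of operating leverage = $27,823,589.20 / $13,519,789.20 = 2.0580.
So EBIT moves 2.0580 × (-26.0%) = -53.5%.

-53.5%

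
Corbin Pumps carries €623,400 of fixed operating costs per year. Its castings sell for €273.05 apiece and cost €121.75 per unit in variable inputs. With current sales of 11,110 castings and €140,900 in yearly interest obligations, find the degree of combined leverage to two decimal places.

Total contribution margin = 11,110 × €151.30 = €1,680,943.00.
EBIT = €1,680,943.00 − €623,400 = €1,057,543.00. Interest = €140,900.00, so EBIT − I = €916,643.00.
DCL = contribution ÷ (EBIT − I) = €1,680,943.00 ÷ €916,643.00 = 1.8338.

1.83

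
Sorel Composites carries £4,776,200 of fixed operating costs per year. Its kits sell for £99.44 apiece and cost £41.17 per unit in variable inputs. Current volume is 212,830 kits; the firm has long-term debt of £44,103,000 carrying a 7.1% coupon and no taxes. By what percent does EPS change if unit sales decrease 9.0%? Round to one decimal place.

-24.8%

Total contribution margin = 212,830 × £58.27 = £12,401,604.10.
Operating income = contribution − fixed costs = £12,401,604.10 − £4,776,200 = £7,625,404.10.
Interest = £3,131,313.00, so EBIT − I = £4,494,091.10.
Degree of combined leverage = contribution ÷ (EBIT − I) = £12,401,604.10 ÷ £4,494,091.10 = 2.7595.
EPS therefore changes by 2.7595 × (-9.0%) = -24.8%.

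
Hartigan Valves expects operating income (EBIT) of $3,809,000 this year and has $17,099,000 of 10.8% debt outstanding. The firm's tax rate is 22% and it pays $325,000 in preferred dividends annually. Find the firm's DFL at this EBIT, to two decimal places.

Interest = $1,846,692.00.
Pre-tax preferred-dividend burden = $325,000 ÷ (1 − 0.22) = $416,666.67.
DFL = EBIT ÷ [EBIT − I − D_p/(1−t)] = $3,809,000 ÷ [$3,809,000 − $1,846,692.00 − $416,666.67] = $3,809,000 ÷ $1,545,641.33 = 2.4643.

2.46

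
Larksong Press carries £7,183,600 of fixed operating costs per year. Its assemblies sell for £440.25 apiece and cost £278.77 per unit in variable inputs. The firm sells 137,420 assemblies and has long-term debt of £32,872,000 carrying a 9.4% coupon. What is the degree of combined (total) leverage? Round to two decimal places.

1.86

Total contribution margin = 137,420 × £161.48 = £22,190,581.60.
EBIT = £22,190,581.60 − £7,183,600 = £15,006,981.60. Interest = £3,089,968.00, so EBIT − I = £11,917,013.60.
DCL = contribution ÷ (EBIT − I) = £22,190,581.60 ÷ £11,917,013.60 = 1.8621.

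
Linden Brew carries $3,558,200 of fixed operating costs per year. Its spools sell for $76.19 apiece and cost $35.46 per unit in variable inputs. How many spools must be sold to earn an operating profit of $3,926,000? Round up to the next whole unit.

183,752 spools

Each unit contributes $76.19 − $35.46 = $40.73.
Units = (FC + target) / CM = ($3,558,200 + $3,926,000) / $40.73 = 183,751.53, so 183,752 spools.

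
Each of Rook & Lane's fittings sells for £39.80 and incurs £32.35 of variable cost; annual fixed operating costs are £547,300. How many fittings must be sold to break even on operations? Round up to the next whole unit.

73,464 fittings

Unit CM = price − variable cost = £39.80 − £32.35 = £7.45.
Units to break even: £547,300 ÷ £7.45 = 73,463.09, rounded up to 73,464.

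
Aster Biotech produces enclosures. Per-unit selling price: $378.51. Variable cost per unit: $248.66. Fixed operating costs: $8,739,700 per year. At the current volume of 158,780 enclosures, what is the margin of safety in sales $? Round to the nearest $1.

Contribution margin per unit = $378.51 − $248.66 = $129.85. Break-even units = $8,739,700 ÷ $129.85 = 67,306.12; break-even revenue = 67,306.12 × $378.51 = $25,476,040.41.
Current sales = 158,780 × $378.51 = $60,099,817.80.
Margin of safety = $60,099,817.80 − $25,476,040.41 = $34,623,777.

$34,623,777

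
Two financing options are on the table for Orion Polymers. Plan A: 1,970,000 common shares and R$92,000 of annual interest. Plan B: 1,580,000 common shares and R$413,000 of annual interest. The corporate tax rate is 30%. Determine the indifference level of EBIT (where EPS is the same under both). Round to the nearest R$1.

Set EPS_A = EPS_B: (EBIT − R$92,000)(1 − 0.30) ÷ 1,970,000 = (EBIT − R$413,000)(1 − 0.30) ÷ 1,580,000.
The (1 − t) factor cancels: (EBIT − 92,000) × 1,580,000 = (EBIT − 413,000) × 1,970,000.
Solving, EBIT = (413,000·1,970,000 − 92,000·1,580,000) / (1,970,000 − 1,580,000) = 668,250,000,000 / 390,000 = 1,713,461.54.

R$1,713,462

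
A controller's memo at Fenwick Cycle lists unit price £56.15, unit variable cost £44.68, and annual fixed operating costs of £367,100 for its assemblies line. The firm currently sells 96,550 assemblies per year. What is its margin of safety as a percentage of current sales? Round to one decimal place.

66.9%

Contribution margin per unit = £56.15 − £44.68 = £11.47. Break-even units = £367,100 ÷ £11.47 = 32,005.23; break-even revenue = 32,005.23 × £56.15 = £1,797,093.72.
Current sales = 96,550 × £56.15 = £5,421,282.50.
Margin of safety = (£5,421,282.50 − £1,797,093.72) ÷ £5,421,282.50 = 66.9%.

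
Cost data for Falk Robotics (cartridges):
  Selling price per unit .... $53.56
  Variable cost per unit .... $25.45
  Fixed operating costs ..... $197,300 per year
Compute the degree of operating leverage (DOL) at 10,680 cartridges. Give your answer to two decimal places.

At 10,680 units, contribution = 10,680 × $28.11 = $300,214.80.
Operating income = contribution − fixed costs = $300,214.80 − $197,300 = $102,914.80.
So DOL = total CM / EBIT = $300,214.80 / $102,914.80 = 2.9171.

2.92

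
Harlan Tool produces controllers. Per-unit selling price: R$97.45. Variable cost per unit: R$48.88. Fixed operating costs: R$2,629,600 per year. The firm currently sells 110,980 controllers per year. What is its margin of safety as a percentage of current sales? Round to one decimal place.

51.2%

Contribution margin per unit = R$97.45 − R$48.88 = R$48.57. Break-even units = R$2,629,600 ÷ R$48.57 = 54,140.42; break-even revenue = 54,140.42 × R$97.45 = R$5,275,983.53.
Current sales = 110,980 × R$97.45 = R$10,815,001.00.
Margin of safety = (R$10,815,001.00 − R$5,275,983.53) ÷ R$10,815,001.00 = 51.2%.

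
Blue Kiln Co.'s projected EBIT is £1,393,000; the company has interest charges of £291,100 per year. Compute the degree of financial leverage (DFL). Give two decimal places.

Interest = £291,100.00.
DFL = EBIT ÷ (EBIT − I) = £1,393,000 ÷ (£1,393,000 − £291,100.00) = £1,393,000 ÷ £1,101,900.00 = 1.2642.

1.26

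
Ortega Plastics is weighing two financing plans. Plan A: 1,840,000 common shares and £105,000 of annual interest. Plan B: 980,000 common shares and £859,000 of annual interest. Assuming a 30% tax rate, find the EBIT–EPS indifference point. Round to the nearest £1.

At indifference, (EBIT − 105,000)(1 − t)/1,840,000 = (EBIT − 859,000)(1 − t)/980,000.
The (1 − t) factor cancels: (EBIT − 105,000) × 980,000 = (EBIT − 859,000) × 1,840,000.
EBIT × (1,840,000 − 980,000) = 859,000 × 1,840,000 − 105,000 × 980,000 = 1,477,660,000,000, so EBIT = 1,477,660,000,000 ÷ 860,000 = 1,718,209.30.

£1,718,209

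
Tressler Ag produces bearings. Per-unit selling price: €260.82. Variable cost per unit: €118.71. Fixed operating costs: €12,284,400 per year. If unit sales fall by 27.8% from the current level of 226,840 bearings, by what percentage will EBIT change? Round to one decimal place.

At 226,840 units, contribution = 226,840 × €142.11 = €32,236,232.40.
EBIT = €32,236,232.40 − €12,284,400 = €19,951,832.40.
So DOL = total CM / EBIT = €32,236,232.40 / €19,951,832.40 = 1.6157.
Operating income changes by 1.6157 × -27.8% = -44.9%.

-44.9%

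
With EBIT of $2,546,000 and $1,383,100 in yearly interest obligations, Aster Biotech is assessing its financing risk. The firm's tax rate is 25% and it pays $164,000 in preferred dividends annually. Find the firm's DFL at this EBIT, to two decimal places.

2.70

Interest = $1,383,100.00.
Preferred dividends grossed up pre-tax: $164,000 / (1 − 0.25) = $218,666.67.
DFL = EBIT ÷ [EBIT − I − D_p/(1−t)] = $2,546,000 ÷ [$2,546,000 − $1,383,100.00 − $218,666.67] = $2,546,000 ÷ $944,233.33 = 2.6964.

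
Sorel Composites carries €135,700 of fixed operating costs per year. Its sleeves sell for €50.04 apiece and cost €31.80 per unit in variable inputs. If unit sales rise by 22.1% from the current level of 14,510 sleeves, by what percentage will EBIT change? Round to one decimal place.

+45.4%

At 14,510 units, contribution = 14,510 × €18.24 = €264,662.40.
Operating income = contribution − fixed costs = €264,662.40 − €135,700 = €128,962.40.
Degree of operating leverage = €264,662.40 / €128,962.40 = 2.0522.
So EBIT moves 2.0522 × (+22.1%) = +45.4%.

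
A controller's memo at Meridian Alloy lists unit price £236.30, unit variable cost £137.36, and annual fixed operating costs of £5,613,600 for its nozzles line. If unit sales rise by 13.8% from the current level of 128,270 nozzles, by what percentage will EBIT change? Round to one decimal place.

Total contribution margin = 128,270 × £98.94 = £12,691,033.80.
EBIT = £12,691,033.80 − £5,613,600 = £7,077,433.80.
DOL = contribution ÷ EBIT = £12,691,033.80 ÷ £7,077,433.80 = 1.7932.
So EBIT moves 1.7932 × (+13.8%) = +24.7%.

+24.7%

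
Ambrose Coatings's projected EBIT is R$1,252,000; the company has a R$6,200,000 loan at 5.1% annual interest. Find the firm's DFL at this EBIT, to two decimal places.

Interest = R$316,200.00.
Degree of financial leverage = EBIT / (EBIT − interest) = R$1,252,000 / R$935,800.00 = 1.3379.

1.34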